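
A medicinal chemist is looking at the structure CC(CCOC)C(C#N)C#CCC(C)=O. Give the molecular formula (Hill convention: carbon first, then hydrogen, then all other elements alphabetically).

Walk through each heavy atom and fill implicit hydrogens from standard valence (C 4, N 3, O 2, S 2, halogen 1):
  atom 1: C, bond orders sum to 1 (valence 4) → 3 H
  atom 2: C, bond orders sum to 3 (valence 4) → 1 H
  atom 3: C, bond orders sum to 2 (valence 4) → 2 H
  atom 4: C, bond orders sum to 2 (valence 4) → 2 H
  atom 5: O, bond orders sum to 2 (valence 2) → 0 H
  atom 6: C, bond orders sum to 1 (valence 4) → 3 H
  atom 7: C, bond orders sum to 3 (valence 4) → 1 H
  atom 8: C, bond orders sum to 4 (valence 4) → 0 H
  atom 9: N, bond orders sum to 3 (valence 3) → 0 H
  atom 10: C, bond orders sum to 4 (valence 4) → 0 H
  atom 11: C, bond orders sum to 4 (valence 4) → 0 H
  atom 12: C, bond orders sum to 2 (valence 4) → 2 H
  atom 13: C, bond orders sum to 4 (valence 4) → 0 H
  atom 14: C, bond orders sum to 1 (valence 4) → 3 H
  atom 15: O, bond orders sum to 2 (valence 2) → 0 H
Totals → C:12, H:17, N:1, O:2.

C12H17NO2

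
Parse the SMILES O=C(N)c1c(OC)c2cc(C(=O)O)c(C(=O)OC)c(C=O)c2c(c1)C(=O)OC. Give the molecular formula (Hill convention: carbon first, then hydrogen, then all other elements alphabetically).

Walk through each heavy atom and fill implicit hydrogens from standard valence (C 4, N 3, O 2, S 2, halogen 1); for lowercase aromatic atoms, an aromatic c carries 1 H when it has two neighbours and 0 H with three, and aromatic n carries 0 H:
  atom 1: O, bond orders sum to 2 (valence 2) → 0 H
  atom 2: C, bond orders sum to 4 (valence 4) → 0 H
  atom 3: N, bond orders sum to 1 (valence 3) → 2 H
  atom 4: aromatic c, 3 neighbours → 0 H
  atom 5: aromatic c, 3 neighbours → 0 H
  atom 6: O, bond orders sum to 2 (valence 2) → 0 H
  atom 7: C, bond orders sum to 1 (valence 4) → 3 H
  atom 8: aromatic c, 3 neighbours → 0 H
  atom 9: aromatic c, 2 neighbours → 1 H
  atom 10: aromatic c, 3 neighbours → 0 H
  atom 11: C, bond orders sum to 4 (valence 4) → 0 H
  atom 12: O, bond orders sum to 2 (valence 2) → 0 H
  atom 13: O, bond orders sum to 1 (valence 2) → 1 H
  atom 14: aromatic c, 3 neighbours → 0 H
  atom 15: C, bond orders sum to 4 (valence 4) → 0 H
  atom 16: O, bond orders sum to 2 (valence 2) → 0 H
  atom 17: O, bond orders sum to 2 (valence 2) → 0 H
  atom 18: C, bond orders sum to 1 (valence 4) → 3 H
  atom 19: aromatic c, 3 neighbours → 0 H
  atom 20: C, bond orders sum to 3 (valence 4) → 1 H
  atom 21: O, bond orders sum to 2 (valence 2) → 0 H
  atom 22: aromatic c, 3 neighbours → 0 H
  atom 23: aromatic c, 3 neighbours → 0 H
  atom 24: aromatic c, 2 neighbours → 1 H
  atom 25: C, bond orders sum to 4 (valence 4) → 0 H
  atom 26: O, bond orders sum to 2 (valence 2) → 0 H
  atom 27: O, bond orders sum to 2 (valence 2) → 0 H
  atom 28: C, bond orders sum to 1 (valence 4) → 3 H
Totals → C:18, H:15, N:1, O:9.
In Hill order: C18H15NO9.

C18H15NO9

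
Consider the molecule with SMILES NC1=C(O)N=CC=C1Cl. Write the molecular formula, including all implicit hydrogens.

C5H5ClN2O

Walk through each heavy atom and fill implicit hydrogens from standard valence (C 4, N 3, O 2, S 2, halogen 1):
  atom 1: N, bond orders sum to 1 (valence 3) → 2 H
  atom 2: C, bond orders sum to 4 (valence 4) → 0 H
  atom 3: C, bond orders sum to 4 (valence 4) → 0 H
  atom 4: O, bond orders sum to 1 (valence 2) → 1 H
  atom 5: N, bond orders sum to 3 (valence 3) → 0 H
  atom 6: C, bond orders sum to 3 (valence 4) → 1 H
  atom 7: C, bond orders sum to 3 (valence 4) → 1 H
  atom 8: C, bond orders sum to 4 (valence 4) → 0 H
  atom 9: Cl (halogen, monovalent) → 0 H
Totals → C:5, H:5, Cl:1, N:2, O:1.
In Hill order: C5H5ClN2O.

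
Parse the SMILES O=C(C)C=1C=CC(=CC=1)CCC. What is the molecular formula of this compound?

C11H14O

Walk through each heavy atom and fill implicit hydrogens from standard valence (C 4, N 3, O 2, S 2, halogen 1):
  atom 1: O, bond orders sum to 2 (valence 2) → 0 H
  atom 2: C, bond orders sum to 4 (valence 4) → 0 H
  atom 3: C, bond orders sum to 1 (valence 4) → 3 H
  atom 4: C, bond orders sum to 4 (valence 4) → 0 H
  atom 5: C, bond orders sum to 3 (valence 4) → 1 H
  atom 6: C, bond orders sum to 3 (valence 4) → 1 H
  atom 7: C, bond orders sum to 4 (valence 4) → 0 H
  atom 8: C, bond orders sum to 3 (valence 4) → 1 H
  atom 9: C, bond orders sum to 3 (valence 4) → 1 H
  atom 10: C, bond orders sum to 2 (valence 4) → 2 H
  atom 11: C, bond orders sum to 2 (valence 4) → 2 H
  atom 12: C, bond orders sum to 1 (valence 4) → 3 H
Totals → C:11, H:14, O:1.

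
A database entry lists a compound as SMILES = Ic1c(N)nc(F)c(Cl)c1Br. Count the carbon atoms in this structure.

5

Count every carbon token in the SMILES (each C, including those in ring-closure positions and inside branches).
Carbon count: 5.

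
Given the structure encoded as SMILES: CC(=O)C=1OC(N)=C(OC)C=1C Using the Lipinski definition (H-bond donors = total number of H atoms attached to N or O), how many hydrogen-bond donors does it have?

2

Donors: find every N or O and count the H atoms it carries.
  atom 3 (O): bond orders sum to 2 → 0 H
  atom 5 (O): bond orders sum to 2 → 0 H
  atom 7 (N): bond orders sum to 1 → 2 H
  atom 9 (O): bond orders sum to 2 → 0 H
Lipinski HBD = 2.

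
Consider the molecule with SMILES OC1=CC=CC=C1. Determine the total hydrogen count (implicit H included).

6

Walk through each heavy atom and fill implicit hydrogens from standard valence (C 4, N 3, O 2, S 2, halogen 1):
  atom 1: O, bond orders sum to 1 (valence 2) → 1 H
  atom 2: C, bond orders sum to 4 (valence 4) → 0 H
  atom 3: C, bond orders sum to 3 (valence 4) → 1 H
  atom 4: C, bond orders sum to 3 (valence 4) → 1 H
  atom 5: C, bond orders sum to 3 (valence 4) → 1 H
  atom 6: C, bond orders sum to 3 (valence 4) → 1 H
  atom 7: C, bond orders sum to 3 (valence 4) → 1 H
Total hydrogens: 6.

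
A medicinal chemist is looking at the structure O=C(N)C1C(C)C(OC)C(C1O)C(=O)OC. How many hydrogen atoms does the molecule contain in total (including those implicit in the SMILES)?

17

Walk through each heavy atom and fill implicit hydrogens from standard valence (C 4, N 3, O 2, S 2, halogen 1):
  atom 1: O, bond orders sum to 2 (valence 2) → 0 H
  atom 2: C, bond orders sum to 4 (valence 4) → 0 H
  atom 3: N, bond orders sum to 1 (valence 3) → 2 H
  atom 4: C, bond orders sum to 3 (valence 4) → 1 H
  atom 5: C, bond orders sum to 3 (valence 4) → 1 H
  atom 6: C, bond orders sum to 1 (valence 4) → 3 H
  atom 7: C, bond orders sum to 3 (valence 4) → 1 H
  atom 8: O, bond orders sum to 2 (valence 2) → 0 H
  atom 9: C, bond orders sum to 1 (valence 4) → 3 H
  atom 10: C, bond orders sum to 3 (valence 4) → 1 H
  atom 11: C, bond orders sum to 3 (valence 4) → 1 H
  atom 12: O, bond orders sum to 1 (valence 2) → 1 H
  atom 13: C, bond orders sum to 4 (valence 4) → 0 H
  atom 14: O, bond orders sum to 2 (valence 2) → 0 H
  atom 15: O, bond orders sum to 2 (valence 2) → 0 H
  atom 16: C, bond orders sum to 1 (valence 4) → 3 H
Total hydrogens: 17.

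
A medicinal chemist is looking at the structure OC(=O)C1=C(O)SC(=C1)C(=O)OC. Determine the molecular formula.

C7H6O5S

Walk through each heavy atom and fill implicit hydrogens from standard valence (C 4, N 3, O 2, S 2, halogen 1):
  atom 1: O, bond orders sum to 1 (valence 2) → 1 H
  atom 2: C, bond orders sum to 4 (valence 4) → 0 H
  atom 3: O, bond orders sum to 2 (valence 2) → 0 H
  atom 4: C, bond orders sum to 4 (valence 4) → 0 H
  atom 5: C, bond orders sum to 4 (valence 4) → 0 H
  atom 6: O, bond orders sum to 1 (valence 2) → 1 H
  atom 7: S, bond orders sum to 2 (valence 2) → 0 H
  atom 8: C, bond orders sum to 4 (valence 4) → 0 H
  atom 9: C, bond orders sum to 3 (valence 4) → 1 H
  atom 10: C, bond orders sum to 4 (valence 4) → 0 H
  atom 11: O, bond orders sum to 2 (valence 2) → 0 H
  atom 12: O, bond orders sum to 2 (valence 2) → 0 H
  atom 13: C, bond orders sum to 1 (valence 4) → 3 H
Totals → C:7, H:6, O:5, S:1.
In Hill order: C7H6O5S.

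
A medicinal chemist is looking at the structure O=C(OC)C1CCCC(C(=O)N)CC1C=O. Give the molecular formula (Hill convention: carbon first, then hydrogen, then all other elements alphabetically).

C11H17NO4

Walk through each heavy atom and fill implicit hydrogens from standard valence (C 4, N 3, O 2, S 2, halogen 1):
  atom 1: O, bond orders sum to 2 (valence 2) → 0 H
  atom 2: C, bond orders sum to 4 (valence 4) → 0 H
  atom 3: O, bond orders sum to 2 (valence 2) → 0 H
  atom 4: C, bond orders sum to 1 (valence 4) → 3 H
  atom 5: C, bond orders sum to 3 (valence 4) → 1 H
  atom 6: C, bond orders sum to 2 (valence 4) → 2 H
  atom 7: C, bond orders sum to 2 (valence 4) → 2 H
  atom 8: C, bond orders sum to 2 (valence 4) → 2 H
  atom 9: C, bond orders sum to 3 (valence 4) → 1 H
  atom 10: C, bond orders sum to 4 (valence 4) → 0 H
  atom 11: O, bond orders sum to 2 (valence 2) → 0 H
  atom 12: N, bond orders sum to 1 (valence 3) → 2 H
  atom 13: C, bond orders sum to 2 (valence 4) → 2 H
  atom 14: C, bond orders sum to 3 (valence 4) → 1 H
  atom 15: C, bond orders sum to 3 (valence 4) → 1 H
  atom 16: O, bond orders sum to 2 (valence 2) → 0 H
Totals → C:11, H:17, N:1, O:4.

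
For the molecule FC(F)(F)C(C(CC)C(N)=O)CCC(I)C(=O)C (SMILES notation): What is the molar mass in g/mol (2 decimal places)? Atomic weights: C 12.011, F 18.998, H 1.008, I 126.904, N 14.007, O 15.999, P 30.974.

First, the molecular formula is C11H17F3INO2 (counting implicit H from valence).
  C: 11 × 12.011 = 132.121
  F: 3 × 18.998 = 56.994
  H: 17 × 1.008 = 17.136
  I: 1 × 126.904 = 126.904
  N: 1 × 14.007 = 14.007
  O: 2 × 15.999 = 31.998
Sum: 11×12.011 + 3×18.998 + 17×1.008 + 1×126.904 + 1×14.007 + 2×15.999 = 379.160 → 379.16 g/mol.

379.16 g/mol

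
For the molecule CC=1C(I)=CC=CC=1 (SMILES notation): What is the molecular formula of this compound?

Walk through each heavy atom and fill implicit hydrogens from standard valence (C 4, N 3, O 2, S 2, halogen 1):
  atom 1: C, bond orders sum to 1 (valence 4) → 3 H
  atom 2: C, bond orders sum to 4 (valence 4) → 0 H
  atom 3: C, bond orders sum to 4 (valence 4) → 0 H
  atom 4: I (halogen, monovalent) → 0 H
  atom 5: C, bond orders sum to 3 (valence 4) → 1 H
  atom 6: C, bond orders sum to 3 (valence 4) → 1 H
  atom 7: C, bond orders sum to 3 (valence 4) → 1 H
  atom 8: C, bond orders sum to 3 (valence 4) → 1 H
Totals → C:7, H:7, I:1.
In Hill order: C7H7I.

C7H7I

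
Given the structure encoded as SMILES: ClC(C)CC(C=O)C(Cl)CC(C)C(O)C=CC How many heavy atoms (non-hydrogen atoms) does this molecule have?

17

Every atom symbol written in the SMILES (organic subset) is one heavy atom; implicit H are not written.
Heavy atoms by element → C:13, Cl:2, O:2.
Total: 17.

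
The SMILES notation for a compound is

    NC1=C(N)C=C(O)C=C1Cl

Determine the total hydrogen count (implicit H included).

7

Walk through each heavy atom and fill implicit hydrogens from standard valence (C 4, N 3, O 2, S 2, halogen 1):
  atom 1: N, bond orders sum to 1 (valence 3) → 2 H
  atom 2: C, bond orders sum to 4 (valence 4) → 0 H
  atom 3: C, bond orders sum to 4 (valence 4) → 0 H
  atom 4: N, bond orders sum to 1 (valence 3) → 2 H
  atom 5: C, bond orders sum to 3 (valence 4) → 1 H
  atom 6: C, bond orders sum to 4 (valence 4) → 0 H
  atom 7: O, bond orders sum to 1 (valence 2) → 1 H
  atom 8: C, bond orders sum to 3 (valence 4) → 1 H
  atom 9: C, bond orders sum to 4 (valence 4) → 0 H
  atom 10: Cl (halogen, monovalent) → 0 H
Total hydrogens: 7.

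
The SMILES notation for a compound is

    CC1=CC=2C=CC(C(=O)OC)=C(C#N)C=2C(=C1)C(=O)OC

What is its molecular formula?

Walk through each heavy atom and fill implicit hydrogens from standard valence (C 4, N 3, O 2, S 2, halogen 1):
  atom 1: C, bond orders sum to 1 (valence 4) → 3 H
  atom 2: C, bond orders sum to 4 (valence 4) → 0 H
  atom 3: C, bond orders sum to 3 (valence 4) → 1 H
  atom 4: C, bond orders sum to 4 (valence 4) → 0 H
  atom 5: C, bond orders sum to 3 (valence 4) → 1 H
  atom 6: C, bond orders sum to 3 (valence 4) → 1 H
  atom 7: C, bond orders sum to 4 (valence 4) → 0 H
  atom 8: C, bond orders sum to 4 (valence 4) → 0 H
  atom 9: O, bond orders sum to 2 (valence 2) → 0 H
  atom 10: O, bond orders sum to 2 (valence 2) → 0 H
  atom 11: C, bond orders sum to 1 (valence 4) → 3 H
  atom 12: C, bond orders sum to 4 (valence 4) → 0 H
  atom 13: C, bond orders sum to 4 (valence 4) → 0 H
  atom 14: N, bond orders sum to 3 (valence 3) → 0 H
  atom 15: C, bond orders sum to 4 (valence 4) → 0 H
  atom 16: C, bond orders sum to 4 (valence 4) → 0 H
  atom 17: C, bond orders sum to 3 (valence 4) → 1 H
  atom 18: C, bond orders sum to 4 (valence 4) → 0 H
  atom 19: O, bond orders sum to 2 (valence 2) → 0 H
  atom 20: O, bond orders sum to 2 (valence 2) → 0 H
  atom 21: C, bond orders sum to 1 (valence 4) → 3 H
Totals → C:16, H:13, N:1, O:4.

C16H13NO4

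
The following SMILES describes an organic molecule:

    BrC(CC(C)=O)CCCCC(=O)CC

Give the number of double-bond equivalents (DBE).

2

Degree of unsaturation = (number of rings) + (number of π bonds).
Ring closures in the SMILES: 0.
π bonds: 2 double bonds (each 1 DoU) → 2 DoU from unsaturation.
Total DoU = 0 + 2 = 2.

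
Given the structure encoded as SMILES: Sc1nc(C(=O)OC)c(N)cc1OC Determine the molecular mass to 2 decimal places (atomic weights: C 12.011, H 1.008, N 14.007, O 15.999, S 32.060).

First, the molecular formula is C8H10N2O3S (counting implicit H from valence).
  C: 8 × 12.011 = 96.088
  H: 10 × 1.008 = 10.080
  N: 2 × 14.007 = 28.014
  O: 3 × 15.999 = 47.997
  S: 1 × 32.060 = 32.060
Sum: 8×12.011 + 10×1.008 + 2×14.007 + 3×15.999 + 1×32.060 = 214.239 → 214.24 g/mol.

214.24 g/mol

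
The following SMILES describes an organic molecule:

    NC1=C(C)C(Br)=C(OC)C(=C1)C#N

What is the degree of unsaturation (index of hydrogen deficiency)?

6

Degree of unsaturation = (number of rings) + (number of π bonds).
Ring closures in the SMILES: 1.
π bonds: 3 double bonds (each 1 DoU), 1 triple bond (each 2 DoU) → 5 DoU from unsaturation.
Total DoU = 1 + 5 = 6.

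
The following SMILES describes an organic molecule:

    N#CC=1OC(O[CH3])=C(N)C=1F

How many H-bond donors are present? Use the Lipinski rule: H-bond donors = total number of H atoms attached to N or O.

Donors: find every N or O and count the H atoms it carries.
  atom 1 (N): bond orders sum to 3 → 0 H
  atom 4 (O): bond orders sum to 2 → 0 H
  atom 6 (O): bond orders sum to 2 → 0 H
  atom 9 (N): bond orders sum to 1 → 2 H
Lipinski HBD = 2.

2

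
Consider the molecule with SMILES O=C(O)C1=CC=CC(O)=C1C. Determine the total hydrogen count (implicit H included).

Walk through each heavy atom and fill implicit hydrogens from standard valence (C 4, N 3, O 2, S 2, halogen 1):
  atom 1: O, bond orders sum to 2 (valence 2) → 0 H
  atom 2: C, bond orders sum to 4 (valence 4) → 0 H
  atom 3: O, bond orders sum to 1 (valence 2) → 1 H
  atom 4: C, bond orders sum to 4 (valence 4) → 0 H
  atom 5: C, bond orders sum to 3 (valence 4) → 1 H
  atom 6: C, bond orders sum to 3 (valence 4) → 1 H
  atom 7: C, bond orders sum to 3 (valence 4) → 1 H
  atom 8: C, bond orders sum to 4 (valence 4) → 0 H
  atom 9: O, bond orders sum to 1 (valence 2) → 1 H
  atom 10: C, bond orders sum to 4 (valence 4) → 0 H
  atom 11: C, bond orders sum to 1 (valence 4) → 3 H
Total hydrogens: 8.

8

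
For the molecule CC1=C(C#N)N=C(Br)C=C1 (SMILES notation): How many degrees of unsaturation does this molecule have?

6

Degree of unsaturation = (number of rings) + (number of π bonds).
Ring closures in the SMILES: 1.
π bonds: 3 double bonds (each 1 DoU), 1 triple bond (each 2 DoU) → 5 DoU from unsaturation.
Total DoU = 1 + 5 = 6.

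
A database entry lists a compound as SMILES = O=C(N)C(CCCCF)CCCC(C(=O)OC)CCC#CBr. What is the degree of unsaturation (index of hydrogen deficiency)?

4

Molecular formula: C16H25BrFNO3.
DoU = (2C + 2 + N − H − X) / 2, where X is the halogen count and O/S are ignored.
    = (2·16 + 2 + 1 − 25 − 2) / 2 = 8 / 2 = 4.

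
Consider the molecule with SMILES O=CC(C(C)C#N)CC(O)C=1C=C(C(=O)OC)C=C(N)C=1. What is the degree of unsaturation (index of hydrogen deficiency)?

8

Degree of unsaturation = (number of rings) + (number of π bonds).
Ring closures in the SMILES: 1.
π bonds: 5 double bonds (each 1 DoU), 1 triple bond (each 2 DoU) → 7 DoU from unsaturation.
Total DoU = 1 + 7 = 8.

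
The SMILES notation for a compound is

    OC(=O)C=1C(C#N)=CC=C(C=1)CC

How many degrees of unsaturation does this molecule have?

Degree of unsaturation = (number of rings) + (number of π bonds).
Ring closures in the SMILES: 1.
π bonds: 4 double bonds (each 1 DoU), 1 triple bond (each 2 DoU) → 6 DoU from unsaturation.
Total DoU = 1 + 6 = 7.

7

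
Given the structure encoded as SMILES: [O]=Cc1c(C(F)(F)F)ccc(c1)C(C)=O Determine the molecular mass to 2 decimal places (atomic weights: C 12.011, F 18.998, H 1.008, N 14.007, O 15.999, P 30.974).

216.16 g/mol

First, the molecular formula is C10H7F3O2 (counting implicit H from valence).
  C: 10 × 12.011 = 120.110
  F: 3 × 18.998 = 56.994
  H: 7 × 1.008 = 7.056
  O: 2 × 15.999 = 31.998
Sum: 10×12.011 + 3×18.998 + 7×1.008 + 2×15.999 = 216.158 → 216.16 g/mol.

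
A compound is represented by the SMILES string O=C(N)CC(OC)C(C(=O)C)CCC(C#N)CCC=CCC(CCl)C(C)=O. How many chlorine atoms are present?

Scan the SMILES for Cl atoms (remember two-letter symbols like Cl and Br are single atoms).
Chlorine count: 1.

1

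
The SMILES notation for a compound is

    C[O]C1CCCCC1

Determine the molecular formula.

Walk through each heavy atom and fill implicit hydrogens from standard valence (C 4, N 3, O 2, S 2, halogen 1):
  atom 1: C, bond orders sum to 1 (valence 4) → 3 H
  atom 2: O with explicit H count 0
  atom 3: C, bond orders sum to 3 (valence 4) → 1 H
  atom 4: C, bond orders sum to 2 (valence 4) → 2 H
  atom 5: C, bond orders sum to 2 (valence 4) → 2 H
  atom 6: C, bond orders sum to 2 (valence 4) → 2 H
  atom 7: C, bond orders sum to 2 (valence 4) → 2 H
  atom 8: C, bond orders sum to 2 (valence 4) → 2 H
Totals → C:7, H:14, O:1.

C7H14O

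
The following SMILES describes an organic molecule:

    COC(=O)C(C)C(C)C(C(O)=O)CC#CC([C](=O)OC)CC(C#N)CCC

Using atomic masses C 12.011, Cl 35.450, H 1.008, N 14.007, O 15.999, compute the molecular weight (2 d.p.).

379.45 g/mol

First, the molecular formula is C20H29NO6 (counting implicit H from valence).
  C: 20 × 12.011 = 240.220
  H: 29 × 1.008 = 29.232
  N: 1 × 14.007 = 14.007
  O: 6 × 15.999 = 95.994
Sum: 20×12.011 + 29×1.008 + 1×14.007 + 6×15.999 = 379.453 → 379.45 g/mol.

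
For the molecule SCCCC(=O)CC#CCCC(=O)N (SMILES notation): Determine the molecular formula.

C10H15NO2S

Walk through each heavy atom and fill implicit hydrogens from standard valence (C 4, N 3, O 2, S 2, halogen 1):
  atom 1: S, bond orders sum to 1 (valence 2) → 1 H
  atom 2: C, bond orders sum to 2 (valence 4) → 2 H
  atom 3: C, bond orders sum to 2 (valence 4) → 2 H
  atom 4: C, bond orders sum to 2 (valence 4) → 2 H
  atom 5: C, bond orders sum to 4 (valence 4) → 0 H
  atom 6: O, bond orders sum to 2 (valence 2) → 0 H
  atom 7: C, bond orders sum to 2 (valence 4) → 2 H
  atom 8: C, bond orders sum to 4 (valence 4) → 0 H
  atom 9: C, bond orders sum to 4 (valence 4) → 0 H
  atom 10: C, bond orders sum to 2 (valence 4) → 2 H
  atom 11: C, bond orders sum to 2 (valence 4) → 2 H
  atom 12: C, bond orders sum to 4 (valence 4) → 0 H
  atom 13: O, bond orders sum to 2 (valence 2) → 0 H
  atom 14: N, bond orders sum to 1 (valence 3) → 2 H
Totals → C:10, H:15, N:1, O:2, S:1.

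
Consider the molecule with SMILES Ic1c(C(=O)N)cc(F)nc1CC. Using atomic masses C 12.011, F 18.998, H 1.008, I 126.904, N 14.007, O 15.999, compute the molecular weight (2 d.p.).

294.07 g/mol

First, the molecular formula is C8H8FIN2O (counting implicit H from valence).
  C: 8 × 12.011 = 96.088
  F: 1 × 18.998 = 18.998
  H: 8 × 1.008 = 8.064
  I: 1 × 126.904 = 126.904
  N: 2 × 14.007 = 28.014
  O: 1 × 15.999 = 15.999
Sum: 8×12.011 + 1×18.998 + 8×1.008 + 1×126.904 + 2×14.007 + 1×15.999 = 294.067 → 294.07 g/mol.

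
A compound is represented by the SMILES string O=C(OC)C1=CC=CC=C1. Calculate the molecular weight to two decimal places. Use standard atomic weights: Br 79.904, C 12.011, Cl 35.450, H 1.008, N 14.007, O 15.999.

First, the molecular formula is C8H8O2 (counting implicit H from valence).
  C: 8 × 12.011 = 96.088
  H: 8 × 1.008 = 8.064
  O: 2 × 15.999 = 31.998
Sum: 8×12.011 + 8×1.008 + 2×15.999 = 136.150 → 136.15 g/mol.

136.15 g/mol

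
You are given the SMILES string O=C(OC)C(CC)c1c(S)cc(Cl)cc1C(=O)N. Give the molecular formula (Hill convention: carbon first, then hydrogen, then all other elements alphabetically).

Walk through each heavy atom and fill implicit hydrogens from standard valence (C 4, N 3, O 2, S 2, halogen 1); for lowercase aromatic atoms, an aromatic c carries 1 H when it has two neighbours and 0 H with three, and aromatic n carries 0 H:
  atom 1: O, bond orders sum to 2 (valence 2) → 0 H
  atom 2: C, bond orders sum to 4 (valence 4) → 0 H
  atom 3: O, bond orders sum to 2 (valence 2) → 0 H
  atom 4: C, bond orders sum to 1 (valence 4) → 3 H
  atom 5: C, bond orders sum to 3 (valence 4) → 1 H
  atom 6: C, bond orders sum to 2 (valence 4) → 2 H
  atom 7: C, bond orders sum to 1 (valence 4) → 3 H
  atom 8: aromatic c, 3 neighbours → 0 H
  atom 9: aromatic c, 3 neighbours → 0 H
  atom 10: S, bond orders sum to 1 (valence 2) → 1 H
  atom 11: aromatic c, 2 neighbours → 1 H
  atom 12: aromatic c, 3 neighbours → 0 H
  atom 13: Cl (halogen, monovalent) → 0 H
  atom 14: aromatic c, 2 neighbours → 1 H
  atom 15: aromatic c, 3 neighbours → 0 H
  atom 16: C, bond orders sum to 4 (valence 4) → 0 H
  atom 17: O, bond orders sum to 2 (valence 2) → 0 H
  atom 18: N, bond orders sum to 1 (valence 3) → 2 H
Totals → C:12, H:14, Cl:1, N:1, O:3, S:1.
In Hill order: C12H14ClNO3S.

C12H14ClNO3S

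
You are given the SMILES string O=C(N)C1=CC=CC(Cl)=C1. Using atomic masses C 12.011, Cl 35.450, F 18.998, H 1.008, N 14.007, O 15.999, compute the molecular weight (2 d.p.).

First, the molecular formula is C7H6ClNO (counting implicit H from valence).
  C: 7 × 12.011 = 84.077
  Cl: 1 × 35.450 = 35.450
  H: 6 × 1.008 = 6.048
  N: 1 × 14.007 = 14.007
  O: 1 × 15.999 = 15.999
Sum: 7×12.011 + 1×35.450 + 6×1.008 + 1×14.007 + 1×15.999 = 155.581 → 155.58 g/mol.

155.58 g/mol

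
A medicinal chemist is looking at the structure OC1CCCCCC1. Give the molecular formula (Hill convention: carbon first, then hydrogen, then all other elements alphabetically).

C7H14O

Walk through each heavy atom and fill implicit hydrogens from standard valence (C 4, N 3, O 2, S 2, halogen 1):
  atom 1: O, bond orders sum to 1 (valence 2) → 1 H
  atom 2: C, bond orders sum to 3 (valence 4) → 1 H
  atom 3: C, bond orders sum to 2 (valence 4) → 2 H
  atom 4: C, bond orders sum to 2 (valence 4) → 2 H
  atom 5: C, bond orders sum to 2 (valence 4) → 2 H
  atom 6: C, bond orders sum to 2 (valence 4) → 2 H
  atom 7: C, bond orders sum to 2 (valence 4) → 2 H
  atom 8: C, bond orders sum to 2 (valence 4) → 2 H
Totals → C:7, H:14, O:1.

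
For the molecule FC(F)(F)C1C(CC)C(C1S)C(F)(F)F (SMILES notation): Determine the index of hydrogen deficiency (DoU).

Molecular formula: C8H10F6S.
DoU = (2C + 2 + N − H − X) / 2, where X is the halogen count and O/S are ignored.
    = (2·8 + 2 + 0 − 10 − 6) / 2 = 2 / 2 = 1.

1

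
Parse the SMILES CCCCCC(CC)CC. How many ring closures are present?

0

In SMILES, each pair of matching ring-closure digits denotes one ring-closing bond; the number of such bonds equals the number of independent rings.
Ring-closure bonds here: 0.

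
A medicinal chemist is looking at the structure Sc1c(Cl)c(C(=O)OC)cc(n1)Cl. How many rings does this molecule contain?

In SMILES, each pair of matching ring-closure digits denotes one ring-closing bond; the number of such bonds equals the number of independent rings.
Ring-closure bonds here: 1.

1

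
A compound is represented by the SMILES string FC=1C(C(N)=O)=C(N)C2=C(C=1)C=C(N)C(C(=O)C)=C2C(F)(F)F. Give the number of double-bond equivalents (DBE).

Degree of unsaturation = (number of rings) + (number of π bonds).
Ring closures in the SMILES: 2.
π bonds: 7 double bonds (each 1 DoU) → 7 DoU from unsaturation.
Total DoU = 2 + 7 = 9.

9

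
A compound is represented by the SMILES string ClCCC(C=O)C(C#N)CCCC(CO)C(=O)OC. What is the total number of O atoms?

4

Scan the SMILES for O atoms (remember two-letter symbols like Cl and Br are single atoms).
Oxygen count: 4.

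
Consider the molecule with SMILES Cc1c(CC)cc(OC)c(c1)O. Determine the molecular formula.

Walk through each heavy atom and fill implicit hydrogens from standard valence (C 4, N 3, O 2, S 2, halogen 1); for lowercase aromatic atoms, an aromatic c carries 1 H when it has two neighbours and 0 H with three, and aromatic n carries 0 H:
  atom 1: C, bond orders sum to 1 (valence 4) → 3 H
  atom 2: aromatic c, 3 neighbours → 0 H
  atom 3: aromatic c, 3 neighbours → 0 H
  atom 4: C, bond orders sum to 2 (valence 4) → 2 H
  atom 5: C, bond orders sum to 1 (valence 4) → 3 H
  atom 6: aromatic c, 2 neighbours → 1 H
  atom 7: aromatic c, 3 neighbours → 0 H
  atom 8: O, bond orders sum to 2 (valence 2) → 0 H
  atom 9: C, bond orders sum to 1 (valence 4) → 3 H
  atom 10: aromatic c, 3 neighbours → 0 H
  atom 11: aromatic c, 2 neighbours → 1 H
  atom 12: O, bond orders sum to 1 (valence 2) → 1 H
Totals → C:10, H:14, O:2.

C10H14O2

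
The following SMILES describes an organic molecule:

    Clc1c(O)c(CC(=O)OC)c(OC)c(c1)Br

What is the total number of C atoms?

10

Count every carbon token in the SMILES (each C, including those in ring-closure positions and inside branches).
Carbon count: 10.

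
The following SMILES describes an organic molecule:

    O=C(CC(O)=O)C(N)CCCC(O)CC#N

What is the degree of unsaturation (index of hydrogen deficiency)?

4

Degree of unsaturation = (number of rings) + (number of π bonds).
Ring closures in the SMILES: 0.
π bonds: 2 double bonds (each 1 DoU), 1 triple bond (each 2 DoU) → 4 DoU from unsaturation.
Total DoU = 0 + 4 = 4.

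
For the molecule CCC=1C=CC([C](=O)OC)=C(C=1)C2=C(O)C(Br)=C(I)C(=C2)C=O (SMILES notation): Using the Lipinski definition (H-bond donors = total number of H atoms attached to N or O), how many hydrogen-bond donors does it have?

Donors: find every N or O and count the H atoms it carries.
  atom 8 (O): bond orders sum to 2 → 0 H
  atom 9 (O): bond orders sum to 2 → 0 H
  atom 15 (O): bond orders sum to 1 → 1 H
  atom 23 (O): bond orders sum to 2 → 0 H
Lipinski HBD = 1.

1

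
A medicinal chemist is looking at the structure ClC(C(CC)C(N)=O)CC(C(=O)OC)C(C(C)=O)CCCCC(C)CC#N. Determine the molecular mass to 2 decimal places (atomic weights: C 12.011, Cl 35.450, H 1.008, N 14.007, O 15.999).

400.94 g/mol

First, the molecular formula is C20H33ClN2O4 (counting implicit H from valence).
  C: 20 × 12.011 = 240.220
  Cl: 1 × 35.450 = 35.450
  H: 33 × 1.008 = 33.264
  N: 2 × 14.007 = 28.014
  O: 4 × 15.999 = 63.996
Sum: 20×12.011 + 1×35.450 + 33×1.008 + 2×14.007 + 4×15.999 = 400.944 → 400.94 g/mol.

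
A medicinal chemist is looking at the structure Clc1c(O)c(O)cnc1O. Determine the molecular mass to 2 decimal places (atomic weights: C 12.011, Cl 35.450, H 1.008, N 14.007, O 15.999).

First, the molecular formula is C5H4ClNO3 (counting implicit H from valence).
  C: 5 × 12.011 = 60.055
  Cl: 1 × 35.450 = 35.450
  H: 4 × 1.008 = 4.032
  N: 1 × 14.007 = 14.007
  O: 3 × 15.999 = 47.997
Sum: 5×12.011 + 1×35.450 + 4×1.008 + 1×14.007 + 3×15.999 = 161.541 → 161.54 g/mol.

161.54 g/mol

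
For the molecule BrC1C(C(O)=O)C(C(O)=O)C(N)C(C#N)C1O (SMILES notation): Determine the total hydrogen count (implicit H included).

Walk through each heavy atom and fill implicit hydrogens from standard valence (C 4, N 3, O 2, S 2, halogen 1):
  atom 1: Br (halogen, monovalent) → 0 H
  atom 2: C, bond orders sum to 3 (valence 4) → 1 H
  atom 3: C, bond orders sum to 3 (valence 4) → 1 H
  atom 4: C, bond orders sum to 4 (valence 4) → 0 H
  atom 5: O, bond orders sum to 1 (valence 2) → 1 H
  atom 6: O, bond orders sum to 2 (valence 2) → 0 H
  atom 7: C, bond orders sum to 3 (valence 4) → 1 H
  atom 8: C, bond orders sum to 4 (valence 4) → 0 H
  atom 9: O, bond orders sum to 1 (valence 2) → 1 H
  atom 10: O, bond orders sum to 2 (valence 2) → 0 H
  atom 11: C, bond orders sum to 3 (valence 4) → 1 H
  atom 12: N, bond orders sum to 1 (valence 3) → 2 H
  atom 13: C, bond orders sum to 3 (valence 4) → 1 H
  atom 14: C, bond orders sum to 4 (valence 4) → 0 H
  atom 15: N, bond orders sum to 3 (valence 3) → 0 H
  atom 16: C, bond orders sum to 3 (valence 4) → 1 H
  atom 17: O, bond orders sum to 1 (valence 2) → 1 H
Total hydrogens: 11.

11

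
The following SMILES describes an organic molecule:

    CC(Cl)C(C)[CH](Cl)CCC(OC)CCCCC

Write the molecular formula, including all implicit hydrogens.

C14H28Cl2O

Walk through each heavy atom and fill implicit hydrogens from standard valence (C 4, N 3, O 2, S 2, halogen 1):
  atom 1: C, bond orders sum to 1 (valence 4) → 3 H
  atom 2: C, bond orders sum to 3 (valence 4) → 1 H
  atom 3: Cl (halogen, monovalent) → 0 H
  atom 4: C, bond orders sum to 3 (valence 4) → 1 H
  atom 5: C, bond orders sum to 1 (valence 4) → 3 H
  atom 6: C with explicit H count 1
  atom 7: Cl (halogen, monovalent) → 0 H
  atom 8: C, bond orders sum to 2 (valence 4) → 2 H
  atom 9: C, bond orders sum to 2 (valence 4) → 2 H
  atom 10: C, bond orders sum to 3 (valence 4) → 1 H
  atom 11: O, bond orders sum to 2 (valence 2) → 0 H
  atom 12: C, bond orders sum to 1 (valence 4) → 3 H
  atom 13: C, bond orders sum to 2 (valence 4) → 2 H
  atom 14: C, bond orders sum to 2 (valence 4) → 2 H
  atom 15: C, bond orders sum to 2 (valence 4) → 2 H
  atom 16: C, bond orders sum to 2 (valence 4) → 2 H
  atom 17: C, bond orders sum to 1 (valence 4) → 3 H
Totals → C:14, H:28, Cl:2, O:1.
In Hill order: C14H28Cl2O.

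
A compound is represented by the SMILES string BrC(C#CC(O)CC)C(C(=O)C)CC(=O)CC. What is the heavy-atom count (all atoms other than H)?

17

Every atom symbol written in the SMILES (organic subset) is one heavy atom; implicit H are not written.
Heavy atoms by element → Br:1, C:13, O:3.
Total: 17.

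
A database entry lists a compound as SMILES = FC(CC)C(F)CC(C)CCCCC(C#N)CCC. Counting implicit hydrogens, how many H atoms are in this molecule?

Walk through each heavy atom and fill implicit hydrogens from standard valence (C 4, N 3, O 2, S 2, halogen 1):
  atom 1: F (halogen, monovalent) → 0 H
  atom 2: C, bond orders sum to 3 (valence 4) → 1 H
  atom 3: C, bond orders sum to 2 (valence 4) → 2 H
  atom 4: C, bond orders sum to 1 (valence 4) → 3 H
  atom 5: C, bond orders sum to 3 (valence 4) → 1 H
  atom 6: F (halogen, monovalent) → 0 H
  atom 7: C, bond orders sum to 2 (valence 4) → 2 H
  atom 8: C, bond orders sum to 3 (valence 4) → 1 H
  atom 9: C, bond orders sum to 1 (valence 4) → 3 H
  atom 10: C, bond orders sum to 2 (valence 4) → 2 H
  atom 11: C, bond orders sum to 2 (valence 4) → 2 H
  atom 12: C, bond orders sum to 2 (valence 4) → 2 H
  atom 13: C, bond orders sum to 2 (valence 4) → 2 H
  atom 14: C, bond orders sum to 3 (valence 4) → 1 H
  atom 15: C, bond orders sum to 4 (valence 4) → 0 H
  atom 16: N, bond orders sum to 3 (valence 3) → 0 H
  atom 17: C, bond orders sum to 2 (valence 4) → 2 H
  atom 18: C, bond orders sum to 2 (valence 4) → 2 H
  atom 19: C, bond orders sum to 1 (valence 4) → 3 H
Total hydrogens: 29.

29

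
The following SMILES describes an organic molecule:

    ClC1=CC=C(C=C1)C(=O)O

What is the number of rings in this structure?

1

In SMILES, each pair of matching ring-closure digits denotes one ring-closing bond; the number of such bonds equals the number of independent rings.
Ring-closure bonds here: 1.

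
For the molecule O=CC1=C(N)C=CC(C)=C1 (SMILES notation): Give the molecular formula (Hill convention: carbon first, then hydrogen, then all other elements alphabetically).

C8H9NO

Walk through each heavy atom and fill implicit hydrogens from standard valence (C 4, N 3, O 2, S 2, halogen 1):
  atom 1: O, bond orders sum to 2 (valence 2) → 0 H
  atom 2: C, bond orders sum to 3 (valence 4) → 1 H
  atom 3: C, bond orders sum to 4 (valence 4) → 0 H
  atom 4: C, bond orders sum to 4 (valence 4) → 0 H
  atom 5: N, bond orders sum to 1 (valence 3) → 2 H
  atom 6: C, bond orders sum to 3 (valence 4) → 1 H
  atom 7: C, bond orders sum to 3 (valence 4) → 1 H
  atom 8: C, bond orders sum to 4 (valence 4) → 0 H
  atom 9: C, bond orders sum to 1 (valence 4) → 3 H
  atom 10: C, bond orders sum to 3 (valence 4) → 1 H
Totals → C:8, H:9, N:1, O:1.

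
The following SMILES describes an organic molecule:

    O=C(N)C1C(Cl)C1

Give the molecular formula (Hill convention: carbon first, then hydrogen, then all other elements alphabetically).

C4H6ClNO

Walk through each heavy atom and fill implicit hydrogens from standard valence (C 4, N 3, O 2, S 2, halogen 1):
  atom 1: O, bond orders sum to 2 (valence 2) → 0 H
  atom 2: C, bond orders sum to 4 (valence 4) → 0 H
  atom 3: N, bond orders sum to 1 (valence 3) → 2 H
  atom 4: C, bond orders sum to 3 (valence 4) → 1 H
  atom 5: C, bond orders sum to 3 (valence 4) → 1 H
  atom 6: Cl (halogen, monovalent) → 0 H
  atom 7: C, bond orders sum to 2 (valence 4) → 2 H
Totals → C:4, H:6, Cl:1, N:1, O:1.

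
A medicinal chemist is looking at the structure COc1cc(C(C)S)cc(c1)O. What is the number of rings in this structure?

In SMILES, each pair of matching ring-closure digits denotes one ring-closing bond; the number of such bonds equals the number of independent rings.
Ring-closure bonds here: 1.

1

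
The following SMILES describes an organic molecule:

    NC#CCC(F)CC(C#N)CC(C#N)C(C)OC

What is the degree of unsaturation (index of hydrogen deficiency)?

Molecular formula: C13H18FN3O.
DoU = (2C + 2 + N − H − X) / 2, where X is the halogen count and O/S are ignored.
    = (2·13 + 2 + 3 − 18 − 1) / 2 = 12 / 2 = 6.

6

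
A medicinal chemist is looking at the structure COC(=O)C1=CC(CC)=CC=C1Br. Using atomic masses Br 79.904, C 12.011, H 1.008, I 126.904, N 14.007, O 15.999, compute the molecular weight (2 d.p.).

243.10 g/mol

First, the molecular formula is C10H11BrO2 (counting implicit H from valence).
  Br: 1 × 79.904 = 79.904
  C: 10 × 12.011 = 120.110
  H: 11 × 1.008 = 11.088
  O: 2 × 15.999 = 31.998
Sum: 1×79.904 + 10×12.011 + 11×1.008 + 2×15.999 = 243.100 → 243.10 g/mol.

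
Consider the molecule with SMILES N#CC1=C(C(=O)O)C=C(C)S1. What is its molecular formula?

Walk through each heavy atom and fill implicit hydrogens from standard valence (C 4, N 3, O 2, S 2, halogen 1):
  atom 1: N, bond orders sum to 3 (valence 3) → 0 H
  atom 2: C, bond orders sum to 4 (valence 4) → 0 H
  atom 3: C, bond orders sum to 4 (valence 4) → 0 H
  atom 4: C, bond orders sum to 4 (valence 4) → 0 H
  atom 5: C, bond orders sum to 4 (valence 4) → 0 H
  atom 6: O, bond orders sum to 2 (valence 2) → 0 H
  atom 7: O, bond orders sum to 1 (valence 2) → 1 H
  atom 8: C, bond orders sum to 3 (valence 4) → 1 H
  atom 9: C, bond orders sum to 4 (valence 4) → 0 H
  atom 10: C, bond orders sum to 1 (valence 4) → 3 H
  atom 11: S, bond orders sum to 2 (valence 2) → 0 H
Totals → C:7, H:5, N:1, O:2, S:1.

C7H5NO2S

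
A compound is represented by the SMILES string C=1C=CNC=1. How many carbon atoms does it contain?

Count every carbon token in the SMILES (each C, including those in ring-closure positions and inside branches).
Carbon count: 4.

4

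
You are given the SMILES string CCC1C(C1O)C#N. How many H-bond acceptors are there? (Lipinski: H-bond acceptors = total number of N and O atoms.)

N atoms: 1; O atoms: 1.
Lipinski HBA = 1 + 1 = 2.

2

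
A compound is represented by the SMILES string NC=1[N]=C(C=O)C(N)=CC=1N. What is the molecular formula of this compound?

C6H8N4O

Walk through each heavy atom and fill implicit hydrogens from standard valence (C 4, N 3, O 2, S 2, halogen 1):
  atom 1: N, bond orders sum to 1 (valence 3) → 2 H
  atom 2: C, bond orders sum to 4 (valence 4) → 0 H
  atom 3: N with explicit H count 0
  atom 4: C, bond orders sum to 4 (valence 4) → 0 H
  atom 5: C, bond orders sum to 3 (valence 4) → 1 H
  atom 6: O, bond orders sum to 2 (valence 2) → 0 H
  atom 7: C, bond orders sum to 4 (valence 4) → 0 H
  atom 8: N, bond orders sum to 1 (valence 3) → 2 H
  atom 9: C, bond orders sum to 3 (valence 4) → 1 H
  atom 10: C, bond orders sum to 4 (valence 4) → 0 H
  atom 11: N, bond orders sum to 1 (valence 3) → 2 H
Totals → C:6, H:8, N:4, O:1.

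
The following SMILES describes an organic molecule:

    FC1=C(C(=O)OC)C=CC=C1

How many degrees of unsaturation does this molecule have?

Molecular formula: C8H7FO2.
DoU = (2C + 2 + N − H − X) / 2, where X is the halogen count and O/S are ignored.
    = (2·8 + 2 + 0 − 7 − 1) / 2 = 10 / 2 = 5.

5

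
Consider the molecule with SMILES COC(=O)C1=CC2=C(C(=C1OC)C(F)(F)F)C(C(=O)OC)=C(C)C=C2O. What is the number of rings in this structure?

2

In SMILES, each pair of matching ring-closure digits denotes one ring-closing bond; the number of such bonds equals the number of independent rings.
Ring-closure bonds here: 2.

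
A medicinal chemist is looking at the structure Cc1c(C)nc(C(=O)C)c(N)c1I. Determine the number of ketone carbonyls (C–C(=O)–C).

The ketone motif appears at heavy-atom position 7 in the SMILES.
Other groups present: 1 primary amine.
Ketone count: 1.

1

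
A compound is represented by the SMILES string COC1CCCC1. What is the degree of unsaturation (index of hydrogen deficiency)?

1

Degree of unsaturation = (number of rings) + (number of π bonds).
Ring closures in the SMILES: 1.
π bonds: none → 0 DoU from unsaturation.
Total DoU = 1 + 0 = 1.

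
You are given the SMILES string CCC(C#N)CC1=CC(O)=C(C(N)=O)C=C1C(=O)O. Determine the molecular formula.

Walk through each heavy atom and fill implicit hydrogens from standard valence (C 4, N 3, O 2, S 2, halogen 1):
  atom 1: C, bond orders sum to 1 (valence 4) → 3 H
  atom 2: C, bond orders sum to 2 (valence 4) → 2 H
  atom 3: C, bond orders sum to 3 (valence 4) → 1 H
  atom 4: C, bond orders sum to 4 (valence 4) → 0 H
  atom 5: N, bond orders sum to 3 (valence 3) → 0 H
  atom 6: C, bond orders sum to 2 (valence 4) → 2 H
  atom 7: C, bond orders sum to 4 (valence 4) → 0 H
  atom 8: C, bond orders sum to 3 (valence 4) → 1 H
  atom 9: C, bond orders sum to 4 (valence 4) → 0 H
  atom 10: O, bond orders sum to 1 (valence 2) → 1 H
  atom 11: C, bond orders sum to 4 (valence 4) → 0 H
  atom 12: C, bond orders sum to 4 (valence 4) → 0 H
  atom 13: N, bond orders sum to 1 (valence 3) → 2 H
  atom 14: O, bond orders sum to 2 (valence 2) → 0 H
  atom 15: C, bond orders sum to 3 (valence 4) → 1 H
  atom 16: C, bond orders sum to 4 (valence 4) → 0 H
  atom 17: C, bond orders sum to 4 (valence 4) → 0 H
  atom 18: O, bond orders sum to 2 (valence 2) → 0 H
  atom 19: O, bond orders sum to 1 (valence 2) → 1 H
Totals → C:13, H:14, N:2, O:4.
In Hill order: C13H14N2O4.

C13H14N2O4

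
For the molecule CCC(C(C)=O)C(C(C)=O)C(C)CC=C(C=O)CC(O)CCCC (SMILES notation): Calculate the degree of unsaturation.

Molecular formula: C20H34O4.
DoU = (2C + 2 + N − H − X) / 2, where X is the halogen count and O/S are ignored.
    = (2·20 + 2 + 0 − 34 − 0) / 2 = 8 / 2 = 4.

4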